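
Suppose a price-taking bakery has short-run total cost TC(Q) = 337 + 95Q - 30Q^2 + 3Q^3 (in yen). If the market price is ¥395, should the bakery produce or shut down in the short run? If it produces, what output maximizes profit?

From TC, MC = TC'(Q) = 95 - 60Q + 9Q^2 and AVC = VC/Q = 95 - 30Q + 3Q^2.
AVC hits its minimum where MC = AVC, at Q = 5, giving min AVC = 95 - 30·5 + 3·5^2 = ¥20.
Because ¥395 ≥ ¥20, revenue can cover variable cost; the firm operates.
P = MC gives -300 - 60Q + 9Q^2 = 0, with roots -10/3 and 10. Take the larger (rising MC): Q* = 10.
Check: AVC at Q = 10 is ¥95 ≤ P, so revenue covers variable cost.
Profit = P·Q − TC = 395·10 − 1287 = ¥2663.

Produce at Q = 10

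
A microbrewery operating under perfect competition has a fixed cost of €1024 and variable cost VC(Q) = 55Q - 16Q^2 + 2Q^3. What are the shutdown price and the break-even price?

AVC = 55 - 16Q + 2Q^2; minimized at Q = 4, giving min AVC = €23. That is the shutdown price.
ATC = 1024/Q + 55 - 16Q + 2Q^2. Setting dATC/dQ = −1024/Q^2 − 16 + 4Q = 0 gives Q = 8 (since 4·8^3 − 16·8^2 = 1024).
min ATC = 1024/8 + 55 − 16·8 + 2·8^2 = €183. That is the break-even price.
For €23 ≤ P < €183 the firm produces at a loss; below €23 it shuts down.

Shutdown price = €23; break-even price = €183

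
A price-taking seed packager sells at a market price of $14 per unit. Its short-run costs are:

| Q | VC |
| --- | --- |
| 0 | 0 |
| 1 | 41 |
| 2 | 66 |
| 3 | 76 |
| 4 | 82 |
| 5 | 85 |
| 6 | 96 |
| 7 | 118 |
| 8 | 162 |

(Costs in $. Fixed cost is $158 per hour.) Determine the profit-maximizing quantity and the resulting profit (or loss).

Profit at each row (π = 14Q − TC): Q=0: -158; Q=1: -185; Q=2: -196; Q=3: -192; Q=4: -184; Q=5: -173; Q=6: -170; Q=7: -178; Q=8: -208.
Profit is highest at Q = 0. Equivalently, the lowest AVC in the table is 96/6 ≈ $16 at Q = 6, and P = $14 falls below it — price never covers variable cost, so the firm shuts down and loses only its fixed cost.

Q = 0 (shut down); profit = -$158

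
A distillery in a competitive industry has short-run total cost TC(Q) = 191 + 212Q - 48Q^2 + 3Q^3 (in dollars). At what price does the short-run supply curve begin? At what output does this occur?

Short-run supply begins at min AVC. From VC = 212Q - 48Q^2 + 3Q^3, AVC = 212 - 48Q + 3Q^2.
dAVC/dQ = -48 + 6Q = 0 gives Q = 8. min AVC = 212 - 48·8 + 3·8^2 = 20.
The firm shuts down for any P below $20.

$20 per unit, at Q = 8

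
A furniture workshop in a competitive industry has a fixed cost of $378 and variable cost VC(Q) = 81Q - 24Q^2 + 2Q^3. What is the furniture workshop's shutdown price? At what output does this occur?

$9 per unit, at Q = 6

Short-run supply begins at min AVC. From VC = 81Q - 24Q^2 + 2Q^3, AVC = 81 - 24Q + 2Q^2.
dAVC/dQ = -24 + 4Q = 0 gives Q = 6. min AVC = 81 - 24·6 + 2·6^2 = 9.
The firm shuts down for any P below $9.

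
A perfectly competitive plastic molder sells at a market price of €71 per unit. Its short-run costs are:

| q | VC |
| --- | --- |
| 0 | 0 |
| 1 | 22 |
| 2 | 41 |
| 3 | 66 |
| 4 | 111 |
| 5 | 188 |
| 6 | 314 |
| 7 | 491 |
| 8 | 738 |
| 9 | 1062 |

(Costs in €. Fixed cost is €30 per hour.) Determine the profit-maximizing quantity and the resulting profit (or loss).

q = 4; profit = €143

Compute π = P·q − TC at each output: q=0: -30; q=1: 19; q=2: 71; q=3: 117; q=4: 143; q=5: 137; q=6: 82; q=7: -24; q=8: -200; q=9: -453.
Profit is maximized at q = 4. AVC there is 111/4 = €27.75 ≤ P, so producing beats shutting down (which would give -€30).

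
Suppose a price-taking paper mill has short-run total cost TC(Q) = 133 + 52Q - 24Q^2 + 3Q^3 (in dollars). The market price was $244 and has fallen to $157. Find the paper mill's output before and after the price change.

MC = 52 - 48Q + 9Q^2; the shutdown threshold is min AVC = $4 (at Q = 4).
With P = $244 above the shutdown price, P = MC gives Q = 8.
At P = $157 ≥ min AVC, set P = MC: Q = 7. The firm stays open but cuts output.

Output falls from 8 to 7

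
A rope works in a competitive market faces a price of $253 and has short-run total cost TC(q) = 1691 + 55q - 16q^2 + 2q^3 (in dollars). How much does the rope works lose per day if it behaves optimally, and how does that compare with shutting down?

Profit = -$71 at q = 9

AVC = 55 - 16q + 2q^2; min AVC = $23 at q = 4. Since P = $253 ≥ min AVC, the firm produces.
With MC = 55 - 32q + 6q^2, P = MC on the upward-sloping part at q* = 9.
TR = 253·9 = 2277. TC = 1691 + 657 = 2348. Profit = 2277 − 2348 = -$71.
By producing, the firm covers all variable cost plus $1620 of fixed cost; shutting down would lose the full $1691.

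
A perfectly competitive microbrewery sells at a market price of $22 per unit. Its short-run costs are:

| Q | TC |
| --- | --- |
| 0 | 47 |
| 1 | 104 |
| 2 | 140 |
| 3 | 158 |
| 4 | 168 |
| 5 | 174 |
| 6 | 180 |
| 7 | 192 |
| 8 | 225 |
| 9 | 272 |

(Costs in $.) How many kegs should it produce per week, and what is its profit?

Q = 7; profit = -$38

Compute π = P·Q − TC at each output: Q=0: -47; Q=1: -82; Q=2: -96; Q=3: -92; Q=4: -80; Q=5: -64; Q=6: -48; Q=7: -38; Q=8: -49; Q=9: -74.
Profit is maximized at Q = 7. AVC there is 145/7 = $20.71 ≤ P, so producing beats shutting down (which would give -$47).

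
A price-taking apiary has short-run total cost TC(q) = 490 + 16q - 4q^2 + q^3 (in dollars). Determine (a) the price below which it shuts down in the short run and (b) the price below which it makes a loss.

Shutdown price = $12; break-even price = $107

Shutdown price = min AVC. AVC = 16 - 4q + q^2, with vertex at q = 2 and minimum $12.
ATC = 490/q + 16 - 4q + q^2. Setting dATC/dq = −490/q^2 − 4 + 2q = 0 gives q = 7 (since 2·7^3 − 4·7^2 = 490).
min ATC = 490/7 + 16 − 4·7 + 7^2 = $107. That is the break-even price.
For $12 ≤ P < $107 the firm produces at a loss; below $12 it shuts down.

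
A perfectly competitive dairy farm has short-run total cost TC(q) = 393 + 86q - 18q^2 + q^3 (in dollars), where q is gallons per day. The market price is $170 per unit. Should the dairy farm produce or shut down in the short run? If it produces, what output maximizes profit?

Produce at q = 14

Variable cost is VC = 86q - 18q^2 + q^3, so AVC = VC/q = 86 - 18q + q^2 and MC = dTC/dq = 86 - 36q + 3q^2.
AVC hits its minimum where MC = AVC, at q = 9, giving min AVC = 86 - 18·9 + 9^2 = $5.
Because $170 ≥ $5, revenue can cover variable cost; the firm operates.
Set P = MC: 170 = 86 - 36q + 3q^2 → -84 - 36q + 3q^2 = 0. The roots are q = -2 and q = 14; the profit-maximizing output is on the rising part of MC, so q* = 14.
Check: AVC at q = 14 is $30 ≤ P, so revenue covers variable cost.
Profit = P·q − TC = 170·14 − 813 = $1567.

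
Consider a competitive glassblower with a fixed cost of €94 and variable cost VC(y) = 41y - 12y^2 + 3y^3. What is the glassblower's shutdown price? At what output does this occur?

€29 per unit, at y = 2

Short-run supply begins at min AVC. From VC = 41y - 12y^2 + 3y^3, AVC = 41 - 12y + 3y^2.
dAVC/dy = -12 + 6y = 0 gives y = 2. min AVC = 41 - 12·2 + 3·2^2 = 29.
So the shutdown price is €29.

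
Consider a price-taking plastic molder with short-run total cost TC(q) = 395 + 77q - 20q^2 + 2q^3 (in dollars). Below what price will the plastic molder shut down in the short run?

The firm shuts down when price falls below the minimum of average variable cost. AVC = VC/q = 77 - 20q + 2q^2.
dAVC/dq = -20 + 4q = 0 gives q = 5. min AVC = 77 - 20·5 + 2·5^2 = 27.
For P < $27 the firm produces nothing.

$27 per unit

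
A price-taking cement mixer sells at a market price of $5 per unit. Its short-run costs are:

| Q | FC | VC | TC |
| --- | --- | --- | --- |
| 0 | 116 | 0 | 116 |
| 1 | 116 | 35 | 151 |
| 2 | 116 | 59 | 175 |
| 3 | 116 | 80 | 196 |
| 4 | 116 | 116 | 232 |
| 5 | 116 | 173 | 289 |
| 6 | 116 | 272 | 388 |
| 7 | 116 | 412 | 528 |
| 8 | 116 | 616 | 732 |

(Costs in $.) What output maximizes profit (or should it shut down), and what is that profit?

Tabulate TR − TC: Q=0: -116; Q=1: -146; Q=2: -165; Q=3: -181; Q=4: -212; Q=5: -264; Q=6: -358; Q=7: -493; Q=8: -692.
Profit is highest at Q = 0. Equivalently, the lowest AVC in the table is 80/3 ≈ $26.67 at Q = 3, and P = $5 falls below it — price never covers variable cost, so the firm shuts down and loses only its fixed cost.

Q = 0 (shut down); profit = -$116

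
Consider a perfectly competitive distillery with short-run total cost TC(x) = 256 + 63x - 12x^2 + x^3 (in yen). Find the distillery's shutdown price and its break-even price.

Shutdown price = ¥27; break-even price = ¥63

AVC = 63 - 12x + x^2; minimized at x = 6, giving min AVC = ¥27. That is the shutdown price.
ATC = 256/x + 63 - 12x + x^2. Setting dATC/dx = −256/x^2 − 12 + 2x = 0 gives x = 8 (since 2·8^3 − 12·8^2 = 256).
min ATC = 256/8 + 63 − 12·8 + 8^2 = ¥63. That is the break-even price.
Between these two prices the firm operates at a loss; above ¥63 it earns a profit.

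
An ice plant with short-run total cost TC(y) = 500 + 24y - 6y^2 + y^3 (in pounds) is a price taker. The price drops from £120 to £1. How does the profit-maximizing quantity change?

MC = 24 - 12y + 3y^2; the shutdown threshold is min AVC = £15 (at y = 3).
At P = £120 ≥ min AVC, set P = MC on the rising branch: y = 8.
At P = £1 < min AVC = £15, price no longer covers variable cost at any output, so the firm shuts down: y = 0.

Output falls from 8 to 0 (the firm shuts down)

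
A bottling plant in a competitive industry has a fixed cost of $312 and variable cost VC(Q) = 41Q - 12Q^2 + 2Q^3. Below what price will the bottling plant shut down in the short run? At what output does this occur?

The firm shuts down when price falls below the minimum of average variable cost. AVC = VC/Q = 41 - 12Q + 2Q^2.
dAVC/dQ = -12 + 4Q = 0 gives Q = 3. min AVC = 41 - 12·3 + 2·3^2 = 23.
The firm shuts down for any P below $23.

$23 per unit, at Q = 3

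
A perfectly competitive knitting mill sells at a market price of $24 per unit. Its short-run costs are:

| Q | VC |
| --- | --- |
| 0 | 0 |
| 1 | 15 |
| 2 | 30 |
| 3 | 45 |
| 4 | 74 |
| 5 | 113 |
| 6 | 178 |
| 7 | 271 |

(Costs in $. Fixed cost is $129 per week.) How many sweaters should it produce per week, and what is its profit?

Q = 3; profit = -$102

Compute π = P·Q − TC at each output: Q=0: -129; Q=1: -120; Q=2: -111; Q=3: -102; Q=4: -107; Q=5: -122; Q=6: -163; Q=7: -232.
Profit is maximized at Q = 3. AVC there is 45/3 = $15 ≤ P, so producing beats shutting down (which would give -$129).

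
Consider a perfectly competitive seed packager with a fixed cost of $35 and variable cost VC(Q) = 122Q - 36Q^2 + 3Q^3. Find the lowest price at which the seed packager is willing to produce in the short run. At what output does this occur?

The firm shuts down when price falls below the minimum of average variable cost. AVC = VC/Q = 122 - 36Q + 3Q^2.
At the minimum of AVC, MC = AVC. MC = 122 - 72Q + 9Q^2; setting MC = AVC gives 6Q^2 - 36Q = 0, so Q = 6. min AVC = 14.
So the shutdown price is $14.

$14 per unit, at Q = 6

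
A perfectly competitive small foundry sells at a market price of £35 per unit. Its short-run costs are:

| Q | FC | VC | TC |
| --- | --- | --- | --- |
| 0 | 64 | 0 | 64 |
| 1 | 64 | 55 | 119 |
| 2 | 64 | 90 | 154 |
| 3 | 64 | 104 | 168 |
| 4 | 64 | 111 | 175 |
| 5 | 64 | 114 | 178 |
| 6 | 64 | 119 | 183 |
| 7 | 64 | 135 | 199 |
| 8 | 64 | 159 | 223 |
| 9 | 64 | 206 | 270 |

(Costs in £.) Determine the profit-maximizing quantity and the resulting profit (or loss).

Q = 8; profit = £57

Compute π = P·Q − TC at each output: Q=0: -64; Q=1: -84; Q=2: -84; Q=3: -63; Q=4: -35; Q=5: -3; Q=6: 27; Q=7: 46; Q=8: 57; Q=9: 45.
Profit is maximized at Q = 8. AVC there is 159/8 = £19.88 ≤ P, so producing beats shutting down (which would give -£64).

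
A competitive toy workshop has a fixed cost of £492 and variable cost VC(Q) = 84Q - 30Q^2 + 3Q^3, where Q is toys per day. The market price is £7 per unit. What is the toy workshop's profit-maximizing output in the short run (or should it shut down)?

Strip out fixed cost: VC = 84Q - 30Q^2 + 3Q^3. Then AVC = 84 - 30Q + 3Q^2 and MC = 84 - 60Q + 9Q^2.
The AVC parabola has its vertex at Q = 30/6 = 5, where AVC = 84 - 30·5 + 3·5^2 = £9.
P = £7 lies below min AVC = £9; no output level covers variable cost.
The firm minimizes its loss by shutting down and losing only its fixed cost of £492.

Shut down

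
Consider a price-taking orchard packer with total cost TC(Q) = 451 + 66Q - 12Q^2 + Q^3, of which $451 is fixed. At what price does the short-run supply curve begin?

$30 per unit

The shutdown price is the minimum of AVC. VC = 66Q - 12Q^2 + Q^3, so AVC = 66 - 12Q + Q^2.
At the minimum of AVC, MC = AVC. MC = 66 - 24Q + 3Q^2; setting MC = AVC gives 2Q^2 - 12Q = 0, so Q = 6. min AVC = 30.
The firm shuts down for any P below $30.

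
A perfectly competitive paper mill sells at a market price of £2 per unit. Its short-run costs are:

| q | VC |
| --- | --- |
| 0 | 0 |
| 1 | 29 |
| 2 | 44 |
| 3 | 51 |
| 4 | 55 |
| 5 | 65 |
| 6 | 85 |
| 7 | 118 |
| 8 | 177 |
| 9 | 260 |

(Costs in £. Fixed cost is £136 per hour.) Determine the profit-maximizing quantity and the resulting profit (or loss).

q = 0 (shut down); profit = -£136

Profit at each row (π = 2q − TC): q=0: -136; q=1: -163; q=2: -176; q=3: -181; q=4: -183; q=5: -191; q=6: -209; q=7: -240; q=8: -297; q=9: -378.
Profit is highest at q = 0. Equivalently, the lowest AVC in the table is 65/5 ≈ £13 at q = 5, and P = £2 falls below it — price never covers variable cost, so the firm shuts down and loses only its fixed cost.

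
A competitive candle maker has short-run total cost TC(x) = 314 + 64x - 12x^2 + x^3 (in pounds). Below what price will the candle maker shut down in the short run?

£28 per unit

Short-run supply begins at min AVC. From VC = 64x - 12x^2 + x^3, AVC = 64 - 12x + x^2.
At the minimum of AVC, MC = AVC. MC = 64 - 24x + 3x^2; setting MC = AVC gives 2x^2 - 12x = 0, so x = 6. min AVC = 28.
The firm shuts down for any P below £28.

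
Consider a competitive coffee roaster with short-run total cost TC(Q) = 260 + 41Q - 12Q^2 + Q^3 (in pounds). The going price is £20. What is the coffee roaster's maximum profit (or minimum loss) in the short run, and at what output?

Profit = -£162 at Q = 7

AVC = 41 - 12Q + Q^2; min AVC = £5 at Q = 6. Since P = £20 ≥ min AVC, the firm produces.
With MC = 41 - 24Q + 3Q^2, P = MC on the upward-sloping part at Q* = 7.
TR = 20·7 = 140. TC = 260 + 42 = 302. Profit = 140 − 302 = -£162.
Shutting down would mean losing the fixed cost of £260, so operating at a loss of £162 is better by £98.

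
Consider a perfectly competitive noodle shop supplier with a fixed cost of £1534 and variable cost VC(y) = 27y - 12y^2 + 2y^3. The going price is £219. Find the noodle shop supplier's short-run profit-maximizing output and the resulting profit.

Profit = -£254 at y = 8

AVC = 27 - 12y + 2y^2; min AVC = £9 at y = 3. Since P = £219 ≥ min AVC, the firm produces.
With MC = 27 - 24y + 6y^2, P = MC on the upward-sloping part at y* = 8.
TR = 219·8 = 1752. TC = 1534 + 472 = 2006. Profit = 1752 − 2006 = -£254.
By producing, the firm covers all variable cost plus £1280 of fixed cost; shutting down would lose the full £1534.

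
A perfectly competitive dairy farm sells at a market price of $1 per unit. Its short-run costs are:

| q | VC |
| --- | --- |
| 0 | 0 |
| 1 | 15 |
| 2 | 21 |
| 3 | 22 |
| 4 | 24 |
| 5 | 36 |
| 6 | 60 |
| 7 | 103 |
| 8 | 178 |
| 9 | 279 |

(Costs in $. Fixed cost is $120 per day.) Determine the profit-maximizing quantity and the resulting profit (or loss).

q = 0 (shut down); profit = -$120

Compute π = P·q − TC at each output: q=0: -120; q=1: -134; q=2: -139; q=3: -139; q=4: -140; q=5: -151; q=6: -174; q=7: -216; q=8: -290; q=9: -390.
Profit is highest at q = 0. Equivalently, the lowest AVC in the table is 24/4 ≈ $6 at q = 4, and P = $1 falls below it — price never covers variable cost, so the firm shuts down and loses only its fixed cost.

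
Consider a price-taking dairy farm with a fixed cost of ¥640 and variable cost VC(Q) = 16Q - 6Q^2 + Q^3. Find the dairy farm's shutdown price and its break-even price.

AVC = 16 - 6Q + Q^2; minimized at Q = 3, giving min AVC = ¥7. That is the shutdown price.
ATC = 640/Q + 16 - 6Q + Q^2. Setting dATC/dQ = −640/Q^2 − 6 + 2Q = 0 gives Q = 8 (since 2·8^3 − 6·8^2 = 640).
min ATC = 640/8 + 16 − 6·8 + 8^2 = ¥112. That is the break-even price.
For ¥7 ≤ P < ¥112 the firm produces at a loss; below ¥7 it shuts down.

Shutdown price = ¥7; break-even price = ¥112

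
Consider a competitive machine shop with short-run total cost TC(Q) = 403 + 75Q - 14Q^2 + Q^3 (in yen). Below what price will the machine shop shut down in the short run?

¥26 per unit

The shutdown price is the minimum of AVC. VC = 75Q - 14Q^2 + Q^3, so AVC = 75 - 14Q + Q^2.
At the minimum of AVC, MC = AVC. MC = 75 - 28Q + 3Q^2; setting MC = AVC gives 2Q^2 - 14Q = 0, so Q = 7. min AVC = 26.
The firm shuts down for any P below ¥26.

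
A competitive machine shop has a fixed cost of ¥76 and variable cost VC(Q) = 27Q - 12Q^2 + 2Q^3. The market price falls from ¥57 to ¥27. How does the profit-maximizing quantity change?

MC = 27 - 24Q + 6Q^2; the shutdown threshold is min AVC = ¥9 (at Q = 3).
At P = ¥57 ≥ min AVC, set P = MC on the rising branch: Q = 5.
At P = ¥27 ≥ min AVC, set P = MC: Q = 4. The firm stays open but cuts output.

Output falls from 5 to 4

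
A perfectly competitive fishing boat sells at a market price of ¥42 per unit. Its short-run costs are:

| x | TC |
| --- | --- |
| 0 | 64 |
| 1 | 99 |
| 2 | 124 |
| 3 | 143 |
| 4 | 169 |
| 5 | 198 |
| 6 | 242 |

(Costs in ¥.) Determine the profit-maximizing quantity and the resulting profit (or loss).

Profit at each row (π = 42x − TC): x=0: -64; x=1: -57; x=2: -40; x=3: -17; x=4: -1; x=5: 12; x=6: 10.
Profit is maximized at x = 5. AVC there is 134/5 = ¥26.80 ≤ P, so producing beats shutting down (which would give -¥64).

x = 5; profit = ¥12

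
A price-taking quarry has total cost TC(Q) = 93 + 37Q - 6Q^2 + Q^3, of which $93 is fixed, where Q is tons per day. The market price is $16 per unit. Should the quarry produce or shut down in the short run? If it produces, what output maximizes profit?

Variable cost is VC = 37Q - 6Q^2 + Q^3, so AVC = VC/Q = 37 - 6Q + Q^2 and MC = dTC/dQ = 37 - 12Q + 3Q^2.
AVC hits its minimum where MC = AVC, at Q = 3, giving min AVC = 37 - 6·3 + 3^2 = $28.
P = $16 lies below min AVC = $28; no output level covers variable cost.
Shutting down limits the loss to fixed cost, $93.

Shut down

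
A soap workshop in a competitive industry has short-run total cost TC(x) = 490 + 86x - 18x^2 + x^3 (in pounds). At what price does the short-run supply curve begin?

£5 per unit

The firm shuts down when price falls below the minimum of average variable cost. AVC = VC/x = 86 - 18x + x^2.
dAVC/dx = -18 + 2x = 0 gives x = 9. min AVC = 86 - 18·9 + 9^2 = 5.
So the shutdown price is £5.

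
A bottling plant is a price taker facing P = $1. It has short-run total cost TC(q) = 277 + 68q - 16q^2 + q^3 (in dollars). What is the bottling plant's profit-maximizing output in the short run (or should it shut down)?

From TC, MC = TC'(q) = 68 - 32q + 3q^2 and AVC = VC/q = 68 - 16q + q^2.
AVC is minimized where dAVC/dq = -16 + 2q = 0, at q = 8; min AVC = 68 - 16·8 + 8^2 = $4.
P = $1 lies below min AVC = $4; no output level covers variable cost.
The firm minimizes its loss by shutting down and losing only its fixed cost of $277.

Shut down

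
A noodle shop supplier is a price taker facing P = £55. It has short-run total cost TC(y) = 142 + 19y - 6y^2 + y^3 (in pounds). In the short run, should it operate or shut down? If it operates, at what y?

Produce at y = 6

Strip out fixed cost: VC = 19y - 6y^2 + y^3. Then AVC = 19 - 6y + y^2 and MC = 19 - 12y + 3y^2.
The AVC parabola has its vertex at y = 6/2 = 3, where AVC = 19 - 6·3 + 3^2 = £10.
Since P = £55 ≥ min AVC = £10, price covers variable cost and the firm should produce.
Solving P = MC: -36 - 12y + 3y^2 = 0 ⇒ y = -2 or 6. On the upward-sloping branch, y* = 6.
Check: AVC at y = 6 is £19 ≤ P, so revenue covers variable cost.
Profit = P·y − TC = 55·6 − 256 = £74.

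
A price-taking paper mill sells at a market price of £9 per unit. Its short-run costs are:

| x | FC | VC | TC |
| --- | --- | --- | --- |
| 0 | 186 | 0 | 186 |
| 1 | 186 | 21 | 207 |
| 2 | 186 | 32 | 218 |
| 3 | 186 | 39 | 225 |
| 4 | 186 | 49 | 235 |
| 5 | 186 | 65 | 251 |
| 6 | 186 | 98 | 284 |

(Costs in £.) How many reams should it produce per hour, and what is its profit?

x = 0 (shut down); profit = -£186

Compute π = P·x − TC at each output: x=0: -186; x=1: -198; x=2: -200; x=3: -198; x=4: -199; x=5: -206; x=6: -230.
Profit is highest at x = 0. Equivalently, the lowest AVC in the table is 49/4 ≈ £12.25 at x = 4, and P = £9 falls below it — price never covers variable cost, so the firm shuts down and loses only its fixed cost.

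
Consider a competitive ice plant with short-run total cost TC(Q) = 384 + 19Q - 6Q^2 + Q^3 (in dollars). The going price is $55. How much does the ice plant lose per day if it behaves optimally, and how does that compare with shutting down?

AVC = 19 - 6Q + Q^2 has its minimum $10 at Q = 3; price $55 clears that bar, so the firm operates.
MC = 19 - 12Q + 3Q^2. Setting P = MC and taking the root on the rising branch gives Q* = 6.
TR = 55·6 = 330. TC = 384 + 114 = 498. Profit = 330 − 498 = -$168.
That loss of $168 beats the $384 the firm would lose by shutting down; producing recovers $216 of fixed cost.

Profit = -$168 at Q = 6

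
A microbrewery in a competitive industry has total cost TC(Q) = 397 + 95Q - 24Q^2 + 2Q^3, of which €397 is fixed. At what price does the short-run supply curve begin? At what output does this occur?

€23 per unit, at Q = 6

Short-run supply begins at min AVC. From VC = 95Q - 24Q^2 + 2Q^3, AVC = 95 - 24Q + 2Q^2.
At the minimum of AVC, MC = AVC. MC = 95 - 48Q + 6Q^2; setting MC = AVC gives 4Q^2 - 24Q = 0, so Q = 6. min AVC = 23.
For P < €23 the firm produces nothing.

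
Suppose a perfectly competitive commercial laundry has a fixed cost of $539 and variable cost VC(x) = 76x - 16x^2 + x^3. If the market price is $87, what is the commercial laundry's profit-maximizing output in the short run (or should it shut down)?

From TC, MC = TC'(x) = 76 - 32x + 3x^2 and AVC = VC/x = 76 - 16x + x^2.
The AVC parabola has its vertex at x = 16/2 = 8, where AVC = 76 - 16·8 + 8^2 = $12.
Because $87 ≥ $12, revenue can cover variable cost; the firm operates.
Set P = MC: 87 = 76 - 32x + 3x^2 → -11 - 32x + 3x^2 = 0. The roots are x = -1/3 and x = 11; the profit-maximizing output is on the rising part of MC, so x* = 11.
Check: AVC at x = 11 is $21 ≤ P, so revenue covers variable cost.
Profit = P·x − TC = 87·11 − 770 = $187.

Produce at x = 11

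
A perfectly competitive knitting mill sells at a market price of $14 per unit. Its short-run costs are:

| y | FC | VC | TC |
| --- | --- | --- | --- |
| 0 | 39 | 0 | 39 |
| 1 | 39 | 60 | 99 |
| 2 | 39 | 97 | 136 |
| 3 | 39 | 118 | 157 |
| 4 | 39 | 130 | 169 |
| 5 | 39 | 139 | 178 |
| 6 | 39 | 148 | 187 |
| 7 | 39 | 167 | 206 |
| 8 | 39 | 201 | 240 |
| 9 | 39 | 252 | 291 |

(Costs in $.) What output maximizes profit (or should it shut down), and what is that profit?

Compute π = P·y − TC at each output: y=0: -39; y=1: -85; y=2: -108; y=3: -115; y=4: -113; y=5: -108; y=6: -103; y=7: -108; y=8: -128; y=9: -165.
Profit is highest at y = 0. Equivalently, the lowest AVC in the table is 167/7 ≈ $23.86 at y = 7, and P = $14 falls below it — price never covers variable cost, so the firm shuts down and loses only its fixed cost.

y = 0 (shut down); profit = -$39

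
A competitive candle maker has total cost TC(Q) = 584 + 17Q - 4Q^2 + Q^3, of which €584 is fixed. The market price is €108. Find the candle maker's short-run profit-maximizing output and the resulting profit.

AVC = 17 - 4Q + Q^2 has its minimum €13 at Q = 2; price €108 clears that bar, so the firm operates.
MC = 17 - 8Q + 3Q^2. Setting P = MC and taking the root on the rising branch gives Q* = 7.
TR = 108·7 = 756. TC = 584 + 266 = 850. Profit = 756 − 850 = -€94.
By producing, the firm covers all variable cost plus €490 of fixed cost; shutting down would lose the full €584.

Profit = -€94 at Q = 7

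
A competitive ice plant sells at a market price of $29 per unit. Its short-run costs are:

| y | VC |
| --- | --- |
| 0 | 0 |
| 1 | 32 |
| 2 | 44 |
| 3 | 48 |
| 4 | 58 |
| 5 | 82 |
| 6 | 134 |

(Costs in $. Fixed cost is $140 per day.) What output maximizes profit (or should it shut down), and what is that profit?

y = 5; profit = -$77

Tabulate TR − TC: y=0: -140; y=1: -143; y=2: -126; y=3: -101; y=4: -82; y=5: -77; y=6: -100.
Profit is maximized at y = 5. AVC there is 82/5 = $16.40 ≤ P, so producing beats shutting down (which would give -$140).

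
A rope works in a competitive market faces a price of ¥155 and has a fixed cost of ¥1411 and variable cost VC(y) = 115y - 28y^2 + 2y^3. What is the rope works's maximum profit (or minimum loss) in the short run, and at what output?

AVC = 115 - 28y + 2y^2; min AVC = ¥17 at y = 7. Since P = ¥155 ≥ min AVC, the firm produces.
MC = 115 - 56y + 6y^2. Setting P = MC and taking the root on the rising branch gives y* = 10.
TR = 155·10 = 1550. TC = 1411 + 350 = 1761. Profit = 1550 − 1761 = -¥211.
That loss of ¥211 beats the ¥1411 the firm would lose by shutting down; producing recovers ¥1200 of fixed cost.

Profit = -¥211 at y = 10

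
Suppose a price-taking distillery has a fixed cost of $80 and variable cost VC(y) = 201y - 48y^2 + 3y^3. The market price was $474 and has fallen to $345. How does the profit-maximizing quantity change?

Output falls from 13 to 12

AVC = 201 - 48y + 3y^2, minimized at y = 8 where min AVC = $9. MC = 201 - 96y + 9y^2.
With P = $474 above the shutdown price, P = MC gives y = 13.
At P = $345 ≥ min AVC, set P = MC: y = 12. The firm stays open but cuts output.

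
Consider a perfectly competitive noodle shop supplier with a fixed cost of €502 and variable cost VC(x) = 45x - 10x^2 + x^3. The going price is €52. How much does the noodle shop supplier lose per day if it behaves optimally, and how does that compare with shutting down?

Profit = -€306 at x = 7

AVC = 45 - 10x + x^2; min AVC = €20 at x = 5. Since P = €52 ≥ min AVC, the firm produces.
With MC = 45 - 20x + 3x^2, P = MC on the upward-sloping part at x* = 7.
TR = 52·7 = 364. TC = 502 + 168 = 670. Profit = 364 − 670 = -€306.
By producing, the firm covers all variable cost plus €196 of fixed cost; shutting down would lose the full €502.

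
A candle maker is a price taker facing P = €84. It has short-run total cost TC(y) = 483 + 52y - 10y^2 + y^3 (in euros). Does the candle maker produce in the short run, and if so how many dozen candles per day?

Produce at y = 8

From TC, MC = TC'(y) = 52 - 20y + 3y^2 and AVC = VC/y = 52 - 10y + y^2.
AVC hits its minimum where MC = AVC, at y = 5, giving min AVC = 52 - 10·5 + 5^2 = €27.
P = €84 exceeds min AVC = €27, so the firm stays open.
P = MC gives -32 - 20y + 3y^2 = 0, with roots -4/3 and 8. Take the larger (rising MC): y* = 8.
Check: AVC at y = 8 is €36 ≤ P, so revenue covers variable cost.
Profit = P·y − TC = 84·8 − 771 = -€99, a loss, but smaller than the €483 fixed cost the firm would lose by shutting down.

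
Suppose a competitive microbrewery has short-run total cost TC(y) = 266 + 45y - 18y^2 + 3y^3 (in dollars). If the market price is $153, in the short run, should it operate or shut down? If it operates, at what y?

Variable cost is VC = 45y - 18y^2 + 3y^3, so AVC = VC/y = 45 - 18y + 3y^2 and MC = dTC/dy = 45 - 36y + 9y^2.
AVC hits its minimum where MC = AVC, at y = 3, giving min AVC = 45 - 18·3 + 3·3^2 = $18.
P = $153 exceeds min AVC = $18, so the firm stays open.
P = MC gives -108 - 36y + 9y^2 = 0, with roots -2 and 6. Take the larger (rising MC): y* = 6.
Check: AVC at y = 6 is $45 ≤ P, so revenue covers variable cost.
Profit = P·y − TC = 153·6 − 536 = $382.

Produce at y = 6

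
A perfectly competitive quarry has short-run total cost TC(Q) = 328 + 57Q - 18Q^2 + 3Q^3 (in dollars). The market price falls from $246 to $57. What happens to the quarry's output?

MC = 57 - 36Q + 9Q^2; the shutdown threshold is min AVC = $30 (at Q = 3).
With P = $246 above the shutdown price, P = MC gives Q = 7.
At P = $57 ≥ min AVC, set P = MC: Q = 4. The firm stays open but cuts output.

Output falls from 7 to 4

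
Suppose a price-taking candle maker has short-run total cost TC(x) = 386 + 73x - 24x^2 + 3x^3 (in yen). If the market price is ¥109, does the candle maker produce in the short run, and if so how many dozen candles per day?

Produce at x = 6

Variable cost is VC = 73x - 24x^2 + 3x^3, so AVC = VC/x = 73 - 24x + 3x^2 and MC = dTC/dx = 73 - 48x + 9x^2.
AVC hits its minimum where MC = AVC, at x = 4, giving min AVC = 73 - 24·4 + 3·4^2 = ¥25.
Because ¥109 ≥ ¥25, revenue can cover variable cost; the firm operates.
Solving P = MC: -36 - 48x + 9x^2 = 0 ⇒ x = -2/3 or 6. On the upward-sloping branch, x* = 6.
Check: AVC at x = 6 is ¥37 ≤ P, so revenue covers variable cost.
Profit = P·x − TC = 109·6 − 608 = ¥46.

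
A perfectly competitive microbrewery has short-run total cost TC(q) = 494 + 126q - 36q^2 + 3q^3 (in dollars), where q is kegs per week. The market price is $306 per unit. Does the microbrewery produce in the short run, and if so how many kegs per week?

Produce at q = 10

Strip out fixed cost: VC = 126q - 36q^2 + 3q^3. Then AVC = 126 - 36q + 3q^2 and MC = 126 - 72q + 9q^2.
AVC hits its minimum where MC = AVC, at q = 6, giving min AVC = 126 - 36·6 + 3·6^2 = $18.
Since P = $306 ≥ min AVC = $18, price covers variable cost and the firm should produce.
P = MC gives -180 - 72q + 9q^2 = 0, with roots -2 and 10. Take the larger (rising MC): q* = 10.
Check: AVC at q = 10 is $66 ≤ P, so revenue covers variable cost.
Profit = P·q − TC = 306·10 − 1154 = $1906.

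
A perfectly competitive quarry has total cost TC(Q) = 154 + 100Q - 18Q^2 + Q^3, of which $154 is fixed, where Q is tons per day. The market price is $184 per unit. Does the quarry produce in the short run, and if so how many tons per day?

Variable cost is VC = 100Q - 18Q^2 + Q^3, so AVC = VC/Q = 100 - 18Q + Q^2 and MC = dTC/dQ = 100 - 36Q + 3Q^2.
AVC is minimized where dAVC/dQ = -18 + 2Q = 0, at Q = 9; min AVC = 100 - 18·9 + 9^2 = $19.
P = $184 exceeds min AVC = $19, so the firm stays open.
Solving P = MC: -84 - 36Q + 3Q^2 = 0 ⇒ Q = -2 or 14. On the upward-sloping branch, Q* = 14.
Check: AVC at Q = 14 is $44 ≤ P, so revenue covers variable cost.
Profit = P·Q − TC = 184·14 − 770 = $1806.

Produce at Q = 14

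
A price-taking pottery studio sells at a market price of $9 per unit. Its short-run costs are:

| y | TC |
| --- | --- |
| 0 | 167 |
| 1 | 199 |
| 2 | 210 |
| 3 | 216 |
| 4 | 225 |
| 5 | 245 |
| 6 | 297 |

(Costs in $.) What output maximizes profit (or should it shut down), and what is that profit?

Compute π = P·y − TC at each output: y=0: -167; y=1: -190; y=2: -192; y=3: -189; y=4: -189; y=5: -200; y=6: -243.
Profit is highest at y = 0. Equivalently, the lowest AVC in the table is 58/4 ≈ $14.50 at y = 4, and P = $9 falls below it — price never covers variable cost, so the firm shuts down and loses only its fixed cost.

y = 0 (shut down); profit = -$167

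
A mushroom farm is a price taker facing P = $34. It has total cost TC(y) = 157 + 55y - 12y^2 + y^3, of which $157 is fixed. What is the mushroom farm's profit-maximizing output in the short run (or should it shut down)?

Strip out fixed cost: VC = 55y - 12y^2 + y^3. Then AVC = 55 - 12y + y^2 and MC = 55 - 24y + 3y^2.
AVC hits its minimum where MC = AVC, at y = 6, giving min AVC = 55 - 12·6 + 6^2 = $19.
Since P = $34 ≥ min AVC = $19, price covers variable cost and the firm should produce.
Set P = MC: 34 = 55 - 24y + 3y^2 → 21 - 24y + 3y^2 = 0. The roots are y = 1 and y = 7; the profit-maximizing output is on the rising part of MC, so y* = 7.
Check: AVC at y = 7 is $20 ≤ P, so revenue covers variable cost.
Profit = P·y − TC = 34·7 − 297 = -$59, a loss, but smaller than the $157 fixed cost the firm would lose by shutting down.

Produce at y = 7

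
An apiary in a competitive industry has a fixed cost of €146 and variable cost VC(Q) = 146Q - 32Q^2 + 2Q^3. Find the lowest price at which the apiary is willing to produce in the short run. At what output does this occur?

The shutdown price is the minimum of AVC. VC = 146Q - 32Q^2 + 2Q^3, so AVC = 146 - 32Q + 2Q^2.
dAVC/dQ = -32 + 4Q = 0 gives Q = 8. min AVC = 146 - 32·8 + 2·8^2 = 18.
So the shutdown price is €18.

€18 per unit, at Q = 8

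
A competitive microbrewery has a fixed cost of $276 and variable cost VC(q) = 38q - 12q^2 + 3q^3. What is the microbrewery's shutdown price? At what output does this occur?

The shutdown price is the minimum of AVC. VC = 38q - 12q^2 + 3q^3, so AVC = 38 - 12q + 3q^2.
dAVC/dq = -12 + 6q = 0 gives q = 2. min AVC = 38 - 12·2 + 3·2^2 = 26.
So the shutdown price is $26.

$26 per unit, at q = 2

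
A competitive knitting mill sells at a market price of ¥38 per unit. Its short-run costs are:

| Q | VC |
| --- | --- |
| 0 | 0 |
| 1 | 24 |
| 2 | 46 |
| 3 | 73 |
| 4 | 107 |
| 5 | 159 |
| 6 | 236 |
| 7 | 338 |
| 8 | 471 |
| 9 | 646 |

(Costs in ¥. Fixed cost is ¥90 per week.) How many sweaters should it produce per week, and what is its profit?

Q = 4; profit = -¥45

Compute π = P·Q − TC at each output: Q=0: -90; Q=1: -76; Q=2: -60; Q=3: -49; Q=4: -45; Q=5: -59; Q=6: -98; Q=7: -162; Q=8: -257; Q=9: -394.
Profit is maximized at Q = 4. AVC there is 107/4 = ¥26.75 ≤ P, so producing beats shutting down (which would give -¥90).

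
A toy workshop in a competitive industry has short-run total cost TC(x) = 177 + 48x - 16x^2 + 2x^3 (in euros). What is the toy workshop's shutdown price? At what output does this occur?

Short-run supply begins at min AVC. From VC = 48x - 16x^2 + 2x^3, AVC = 48 - 16x + 2x^2.
At the minimum of AVC, MC = AVC. MC = 48 - 32x + 6x^2; setting MC = AVC gives 4x^2 - 16x = 0, so x = 4. min AVC = 16.
For P < €16 the firm produces nothing.

€16 per unit, at x = 4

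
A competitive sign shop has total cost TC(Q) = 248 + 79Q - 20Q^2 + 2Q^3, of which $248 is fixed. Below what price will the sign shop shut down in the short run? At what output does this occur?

$29 per unit, at Q = 5

Short-run supply begins at min AVC. From VC = 79Q - 20Q^2 + 2Q^3, AVC = 79 - 20Q + 2Q^2.
dAVC/dQ = -20 + 4Q = 0 gives Q = 5. min AVC = 79 - 20·5 + 2·5^2 = 29.
So the shutdown price is $29.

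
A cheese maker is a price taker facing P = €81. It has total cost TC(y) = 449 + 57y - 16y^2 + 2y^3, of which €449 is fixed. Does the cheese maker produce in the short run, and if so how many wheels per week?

Produce at y = 6

From TC, MC = TC'(y) = 57 - 32y + 6y^2 and AVC = VC/y = 57 - 16y + 2y^2.
AVC is minimized where dAVC/dy = -16 + 4y = 0, at y = 4; min AVC = 57 - 16·4 + 2·4^2 = €25.
Because €81 ≥ €25, revenue can cover variable cost; the firm operates.
Solving P = MC: -24 - 32y + 6y^2 = 0 ⇒ y = -2/3 or 6. On the upward-sloping branch, y* = 6.
Check: AVC at y = 6 is €33 ≤ P, so revenue covers variable cost.
Profit = P·y − TC = 81·6 − 647 = -€161, a loss, but smaller than the €449 fixed cost the firm would lose by shutting down.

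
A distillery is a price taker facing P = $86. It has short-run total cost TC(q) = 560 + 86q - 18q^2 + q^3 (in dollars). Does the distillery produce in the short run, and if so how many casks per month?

Produce at q = 12

From TC, MC = TC'(q) = 86 - 36q + 3q^2 and AVC = VC/q = 86 - 18q + q^2.
AVC hits its minimum where MC = AVC, at q = 9, giving min AVC = 86 - 18·9 + 9^2 = $5.
P = $86 exceeds min AVC = $5, so the firm stays open.
P = MC gives -36q + 3q^2 = 0, with roots 0 and 12. Take the larger (rising MC): q* = 12.
Check: AVC at q = 12 is $14 ≤ P, so revenue covers variable cost.
Profit = P·q − TC = 86·12 − 728 = $304.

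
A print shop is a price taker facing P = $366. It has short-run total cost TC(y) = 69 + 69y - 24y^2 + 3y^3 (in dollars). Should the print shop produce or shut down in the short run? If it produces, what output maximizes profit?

Produce at y = 9

Strip out fixed cost: VC = 69y - 24y^2 + 3y^3. Then AVC = 69 - 24y + 3y^2 and MC = 69 - 48y + 9y^2.
AVC hits its minimum where MC = AVC, at y = 4, giving min AVC = 69 - 24·4 + 3·4^2 = $21.
P = $366 exceeds min AVC = $21, so the firm stays open.
Set P = MC: 366 = 69 - 48y + 9y^2 → -297 - 48y + 9y^2 = 0. The roots are y = -11/3 and y = 9; the profit-maximizing output is on the rising part of MC, so y* = 9.
Check: AVC at y = 9 is $96 ≤ P, so revenue covers variable cost.
Profit = P·y − TC = 366·9 − 933 = $2361.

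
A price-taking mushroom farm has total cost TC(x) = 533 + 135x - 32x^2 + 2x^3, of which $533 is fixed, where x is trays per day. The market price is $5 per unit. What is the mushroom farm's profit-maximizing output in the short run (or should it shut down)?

Shut down

Strip out fixed cost: VC = 135x - 32x^2 + 2x^3. Then AVC = 135 - 32x + 2x^2 and MC = 135 - 64x + 6x^2.
AVC hits its minimum where MC = AVC, at x = 8, giving min AVC = 135 - 32·8 + 2·8^2 = $7.
Since P = $5 < min AVC = $7, price fails to cover variable cost at any output.
The firm minimizes its loss by shutting down and losing only its fixed cost of $533.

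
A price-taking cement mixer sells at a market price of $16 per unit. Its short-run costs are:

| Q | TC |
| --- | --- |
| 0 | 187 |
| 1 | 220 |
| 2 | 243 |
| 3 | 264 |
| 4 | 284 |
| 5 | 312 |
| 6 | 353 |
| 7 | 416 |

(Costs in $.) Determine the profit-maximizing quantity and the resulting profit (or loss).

Q = 0 (shut down); profit = -$187

Compute π = P·Q − TC at each output: Q=0: -187; Q=1: -204; Q=2: -211; Q=3: -216; Q=4: -220; Q=5: -232; Q=6: -257; Q=7: -304.
Profit is highest at Q = 0. Equivalently, the lowest AVC in the table is 97/4 ≈ $24.25 at Q = 4, and P = $16 falls below it — price never covers variable cost, so the firm shuts down and loses only its fixed cost.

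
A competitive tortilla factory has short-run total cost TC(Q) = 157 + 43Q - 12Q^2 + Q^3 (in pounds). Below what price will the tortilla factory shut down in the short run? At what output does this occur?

£7 per unit, at Q = 6

The shutdown price is the minimum of AVC. VC = 43Q - 12Q^2 + Q^3, so AVC = 43 - 12Q + Q^2.
At the minimum of AVC, MC = AVC. MC = 43 - 24Q + 3Q^2; setting MC = AVC gives 2Q^2 - 12Q = 0, so Q = 6. min AVC = 7.
For P < £7 the firm produces nothing.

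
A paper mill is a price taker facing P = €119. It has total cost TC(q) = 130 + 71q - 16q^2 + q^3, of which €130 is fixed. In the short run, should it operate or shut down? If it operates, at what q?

Variable cost is VC = 71q - 16q^2 + q^3, so AVC = VC/q = 71 - 16q + q^2 and MC = dTC/dq = 71 - 32q + 3q^2.
AVC is minimized where dAVC/dq = -16 + 2q = 0, at q = 8; min AVC = 71 - 16·8 + 8^2 = €7.
Because €119 ≥ €7, revenue can cover variable cost; the firm operates.
P = MC gives -48 - 32q + 3q^2 = 0, with roots -4/3 and 12. Take the larger (rising MC): q* = 12.
Check: AVC at q = 12 is €23 ≤ P, so revenue covers variable cost.
Profit = P·q − TC = 119·12 − 406 = €1022.

Produce at q = 12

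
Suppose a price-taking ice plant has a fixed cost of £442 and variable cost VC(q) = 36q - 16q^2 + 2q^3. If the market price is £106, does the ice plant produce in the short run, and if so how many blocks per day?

Produce at q = 7

From TC, MC = TC'(q) = 36 - 32q + 6q^2 and AVC = VC/q = 36 - 16q + 2q^2.
AVC hits its minimum where MC = AVC, at q = 4, giving min AVC = 36 - 16·4 + 2·4^2 = £4.
P = £106 exceeds min AVC = £4, so the firm stays open.
Set P = MC: 106 = 36 - 32q + 6q^2 → -70 - 32q + 6q^2 = 0. The roots are q = -5/3 and q = 7; the profit-maximizing output is on the rising part of MC, so q* = 7.
Check: AVC at q = 7 is £22 ≤ P, so revenue covers variable cost.
Profit = P·q − TC = 106·7 − 596 = £146.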